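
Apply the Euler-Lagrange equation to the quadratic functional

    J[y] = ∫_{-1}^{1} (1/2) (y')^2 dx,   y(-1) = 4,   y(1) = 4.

The Lagrangian is L = (1/2) (y')^2.
Compute ∂L/∂y = 0, ∂L/∂y' = y'.
The Euler-Lagrange equation d/dx(∂L/∂y') − ∂L/∂y = 0 reduces to
    y'' = 0.
Its general solution is
    y(x) = A x + B,
with A, B fixed by the endpoint conditions.
Applying the endpoint conditions y(-1) = 4 and y(1) = 4: solve A·-1 + B = 4 and A·1 + B = 4. Subtracting gives A(1 − -1) = 4 − 4, so A = 0, and B = 4 − A·-1 = 4. Therefore
    y(x) = 4.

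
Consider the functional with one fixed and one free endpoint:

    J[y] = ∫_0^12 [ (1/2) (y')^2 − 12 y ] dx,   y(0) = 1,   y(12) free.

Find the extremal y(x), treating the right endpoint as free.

The Lagrangian L = (1/2) (y')^2 − 12 y gives
    ∂L/∂y = −12,   ∂L/∂y' = y'.
Euler-Lagrange: d/dx(y') − (−12) = 0, i.e. y'' + 12 = 0, so
    y(x) = −(12/2) x^2 + C1 x + C2.
Fixed left endpoint y(0) = 1 ⇒ C2 = 1.
The right endpoint x = 12 is free, so the natural (transversality) condition is ∂L/∂y' |_{x=12} = 0, i.e. y'(12) = 0.
Compute y'(x) = −12 x + C1, so y'(12) = −144 + C1 = 0 ⇒ C1 = 144.
Therefore the extremal is
    y(x) = −6 x^2 + 144 x + 1.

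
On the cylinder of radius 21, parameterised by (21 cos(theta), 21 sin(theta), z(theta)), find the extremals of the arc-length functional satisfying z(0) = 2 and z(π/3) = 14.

Parameterise the cylinder of radius R = 21 as
    r(θ) = (21 cos θ, 21 sin θ, z(θ)).
The arc-length element is
    ds = sqrt(441 + (dz/dθ)^2) dθ,
so the Lagrangian is L = sqrt(441 + z'^2).
L depends on z' only, not on z or θ, so ∂L/∂z = 0 and
    ∂L/∂z' = z' / sqrt(441 + z'^2).
The Euler-Lagrange equation gives
    d/dθ( z' / sqrt(441 + z'^2) ) = 0,
so z' is constant. Integrating once:
    z(θ) = a θ + b,
a helix on the cylinder (a straight line when the cylinder is unrolled). The constants a, b are determined by the endpoint conditions.
With endpoint conditions z(0) = 2 and z(π/3) = 14: from z(0) = b we get b = 2, and a·π/3 + 2 = 14 gives a = 36/π, so
    z(θ) = (36/π) θ + 2.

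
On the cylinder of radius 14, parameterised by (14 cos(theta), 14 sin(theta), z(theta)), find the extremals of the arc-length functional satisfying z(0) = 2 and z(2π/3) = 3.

Parameterise the cylinder of radius R = 14 as
    r(θ) = (14 cos θ, 14 sin θ, z(θ)).
The arc-length element is
    ds = sqrt(196 + (dz/dθ)^2) dθ,
so the Lagrangian is L = sqrt(196 + z'^2).
L depends on z' only, not on z or θ, so ∂L/∂z = 0 and
    ∂L/∂z' = z' / sqrt(196 + z'^2).
The Euler-Lagrange equation gives
    d/dθ( z' / sqrt(196 + z'^2) ) = 0,
so z' is constant. Integrating once:
    z(θ) = a θ + b,
a helix on the cylinder (a straight line when the cylinder is unrolled). The constants a, b are determined by the endpoint conditions.
With endpoint conditions z(0) = 2 and z(2π/3) = 3: from z(0) = b we get b = 2, and a·2π/3 + 2 = 3 gives a = 3/(2π), so
    z(θ) = (3/(2π)) θ + 2.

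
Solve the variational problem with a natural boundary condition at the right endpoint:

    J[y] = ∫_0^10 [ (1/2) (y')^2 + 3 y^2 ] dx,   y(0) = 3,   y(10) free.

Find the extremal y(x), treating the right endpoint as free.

The Lagrangian L = (1/2) (y')^2 + 3 y^2 gives
    ∂L/∂y = 6 y,   ∂L/∂y' = y'.
Euler-Lagrange: y'' − 6 y = 0.
With k = sqrt(6), the general solution is
    y(x) = A cosh(sqrt(6) x) + B sinh(sqrt(6) x).
Fixed left endpoint y(0) = 3 ⇒ A = 3.
The right endpoint x = 10 is free, so the natural (transversality) condition is ∂L/∂y' |_{x=10} = 0, i.e. y'(10) = 0.
Compute y'(x) = A k sinh(k x) + B k cosh(k x), so
    y'(10) = A k sinh(k·10) + B k cosh(k·10) = 0
    ⇒ B = −A tanh(k·10) = − 3 tanh(sqrt(6)·10).
Therefore the extremal is
    y(x) = 3 cosh(sqrt(6) x) − 3 tanh(sqrt(6)·10) sinh(sqrt(6) x).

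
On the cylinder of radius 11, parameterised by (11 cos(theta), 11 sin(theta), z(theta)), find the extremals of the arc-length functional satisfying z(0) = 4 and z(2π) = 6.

Parameterise the cylinder of radius R = 11 as
    r(θ) = (11 cos θ, 11 sin θ, z(θ)).
The arc-length element is
    ds = sqrt(121 + (dz/dθ)^2) dθ,
so the Lagrangian is L = sqrt(121 + z'^2).
L depends on z' only, not on z or θ, so ∂L/∂z = 0 and
    ∂L/∂z' = z' / sqrt(121 + z'^2).
The Euler-Lagrange equation gives
    d/dθ( z' / sqrt(121 + z'^2) ) = 0,
so z' is constant. Integrating once:
    z(θ) = a θ + b,
a helix on the cylinder (a straight line when the cylinder is unrolled). The constants a, b are determined by the endpoint conditions.
With endpoint conditions z(0) = 4 and z(2π) = 6: from z(0) = b we get b = 4, and a·2π + 4 = 6 gives a = 1/π, so
    z(θ) = (1/π) θ + 4.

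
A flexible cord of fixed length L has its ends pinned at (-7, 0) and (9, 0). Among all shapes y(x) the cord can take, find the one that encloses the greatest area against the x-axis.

Set up the augmented Lagrangian using a multiplier λ for the length constraint:
    F(y, y') = y − λ sqrt(1 + y'^2).
F has no explicit x dependence, so the Beltrami identity yields a first integral
    F − y' ∂F/∂y' = C.
Compute ∂F/∂y' = −λ y' / sqrt(1 + y'^2). Then
    y − λ sqrt(1 + y'^2) + λ y'^2 / sqrt(1 + y'^2) = C
    ⇒  y − λ / sqrt(1 + y'^2) = C.
Solving for y' and integrating gives
    (x − a)^2 + (y − b)^2 = λ^2,
a circular arc of radius λ. The constants a, b are determined by the endpoint conditions y(-7) = y(9) = 0, and λ is fixed implicitly by the length constraint
    ∫_{-7}^{9} sqrt(1 + y'^2) dx = L.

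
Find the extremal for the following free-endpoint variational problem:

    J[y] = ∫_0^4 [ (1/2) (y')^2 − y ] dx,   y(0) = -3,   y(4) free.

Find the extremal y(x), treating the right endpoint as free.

The Lagrangian L = (1/2) (y')^2 − y gives
    ∂L/∂y = −1,   ∂L/∂y' = y'.
Euler-Lagrange: d/dx(y') − (−1) = 0, i.e. y'' + 1 = 0, so
    y(x) = −(1/2) x^2 + C1 x + C2.
Fixed left endpoint y(0) = -3 ⇒ C2 = -3.
The right endpoint x = 4 is free, so the natural (transversality) condition is ∂L/∂y' |_{x=4} = 0, i.e. y'(4) = 0.
Compute y'(x) = −1 x + C1, so y'(4) = −4 + C1 = 0 ⇒ C1 = 4.
Therefore the extremal is
    y(x) = −x^2/2 + 4 x − 3.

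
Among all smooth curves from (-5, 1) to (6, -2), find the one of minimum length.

Arc-length functional: J[y] = ∫ sqrt(1 + (y')^2) dx.
Lagrangian L = sqrt(1 + (y')^2) has no explicit y dependence, so ∂L/∂y = 0 and the Euler-Lagrange equation gives
    d/dx( y' / sqrt(1 + (y')^2) ) = 0  ⇒  y' / sqrt(1 + (y')^2) = const.
Hence y' is constant, so y(x) is affine.
Fitting the endpoints (-5, 1) and (6, -2):
    slope m = ((-2) − 1) / (6 − (-5)) = -3/11,
    intercept c = 1 − m·(-5) = -4/11.
Extremal: y(x) = (-3/11) x - 4/11.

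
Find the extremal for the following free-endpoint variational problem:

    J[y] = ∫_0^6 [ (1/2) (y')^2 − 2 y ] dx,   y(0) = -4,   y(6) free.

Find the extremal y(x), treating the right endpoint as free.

The Lagrangian L = (1/2) (y')^2 − 2 y gives
    ∂L/∂y = −2,   ∂L/∂y' = y'.
Euler-Lagrange: d/dx(y') − (−2) = 0, i.e. y'' + 2 = 0, so
    y(x) = −(2/2) x^2 + C1 x + C2.
Fixed left endpoint y(0) = -4 ⇒ C2 = -4.
The right endpoint x = 6 is free, so the natural (transversality) condition is ∂L/∂y' |_{x=6} = 0, i.e. y'(6) = 0.
Compute y'(x) = −2 x + C1, so y'(6) = −12 + C1 = 0 ⇒ C1 = 12.
Therefore the extremal is
    y(x) = −x^2 + 12 x − 4.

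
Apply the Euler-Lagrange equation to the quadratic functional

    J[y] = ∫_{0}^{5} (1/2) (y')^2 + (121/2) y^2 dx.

The Lagrangian is L = (1/2) (y')^2 + (121/2) y^2.
Compute ∂L/∂y = 121y, ∂L/∂y' = y'.
The Euler-Lagrange equation d/dx(∂L/∂y') − ∂L/∂y = 0 reduces to
    y'' − 121 y = 0.
Its general solution is
    y(x) = A e^(11x) + B e^(−11x),
with A, B fixed by the endpoint conditions.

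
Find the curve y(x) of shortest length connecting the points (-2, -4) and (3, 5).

Arc-length functional: J[y] = ∫ sqrt(1 + (y')^2) dx.
Lagrangian L = sqrt(1 + (y')^2) has no explicit y dependence, so ∂L/∂y = 0 and the Euler-Lagrange equation gives
    d/dx( y' / sqrt(1 + (y')^2) ) = 0  ⇒  y' / sqrt(1 + (y')^2) = const.
Hence y' is constant, so y(x) is affine.
Fitting the endpoints (-2, -4) and (3, 5):
    slope m = (5 − (-4)) / (3 − (-2)) = 9/5,
    intercept c = (-4) − m·(-2) = -2/5.
Extremal: y(x) = (9/5) x - 2/5.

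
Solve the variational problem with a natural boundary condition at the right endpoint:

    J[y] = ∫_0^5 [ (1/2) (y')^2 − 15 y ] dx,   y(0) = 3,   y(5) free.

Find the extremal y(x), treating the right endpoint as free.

The Lagrangian L = (1/2) (y')^2 − 15 y gives
    ∂L/∂y = −15,   ∂L/∂y' = y'.
Euler-Lagrange: d/dx(y') − (−15) = 0, i.e. y'' + 15 = 0, so
    y(x) = −(15/2) x^2 + C1 x + C2.
Fixed left endpoint y(0) = 3 ⇒ C2 = 3.
The right endpoint x = 5 is free, so the natural (transversality) condition is ∂L/∂y' |_{x=5} = 0, i.e. y'(5) = 0.
Compute y'(x) = −15 x + C1, so y'(5) = −75 + C1 = 0 ⇒ C1 = 75.
Therefore the extremal is
    y(x) = −(15/2) x^2 + 75 x + 3.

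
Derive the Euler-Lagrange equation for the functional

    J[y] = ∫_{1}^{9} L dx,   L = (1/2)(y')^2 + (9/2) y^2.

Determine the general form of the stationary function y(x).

The Lagrangian is L = (1/2)(y')^2 + (9/2) y^2.
∂L/∂y = 9y.
∂L/∂y' = y'.
The Euler-Lagrange equation d/dx(∂L/∂y') − ∂L/∂y = 0 becomes:
    y'' - 9 y = 0
General solution: y(x) = A e^(3x) + B e^(-3x), where A and B are arbitrary constants fixed by the endpoint conditions.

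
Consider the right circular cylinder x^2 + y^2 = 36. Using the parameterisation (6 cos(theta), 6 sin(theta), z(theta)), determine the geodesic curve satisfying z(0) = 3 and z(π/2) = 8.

Parameterise the cylinder of radius R = 6 as
    r(θ) = (6 cos θ, 6 sin θ, z(θ)).
The arc-length element is
    ds = sqrt(36 + (dz/dθ)^2) dθ,
so the Lagrangian is L = sqrt(36 + z'^2).
L depends on z' only, not on z or θ, so ∂L/∂z = 0 and
    ∂L/∂z' = z' / sqrt(36 + z'^2).
The Euler-Lagrange equation gives
    d/dθ( z' / sqrt(36 + z'^2) ) = 0,
so z' is constant. Integrating once:
    z(θ) = a θ + b,
a helix on the cylinder (a straight line when the cylinder is unrolled). The constants a, b are determined by the endpoint conditions.
With endpoint conditions z(0) = 3 and z(π/2) = 8: from z(0) = b we get b = 3, and a·π/2 + 3 = 8 gives a = 10/π, so
    z(θ) = (10/π) θ + 3.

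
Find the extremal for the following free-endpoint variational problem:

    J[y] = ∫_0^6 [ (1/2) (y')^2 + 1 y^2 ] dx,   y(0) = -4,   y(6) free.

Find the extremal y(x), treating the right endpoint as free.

The Lagrangian L = (1/2) (y')^2 + 1 y^2 gives
    ∂L/∂y = 2 y,   ∂L/∂y' = y'.
Euler-Lagrange: y'' − 2 y = 0.
With k = sqrt(2), the general solution is
    y(x) = A cosh(sqrt(2) x) + B sinh(sqrt(2) x).
Fixed left endpoint y(0) = -4 ⇒ A = -4.
The right endpoint x = 6 is free, so the natural (transversality) condition is ∂L/∂y' |_{x=6} = 0, i.e. y'(6) = 0.
Compute y'(x) = A k sinh(k x) + B k cosh(k x), so
    y'(6) = A k sinh(k·6) + B k cosh(k·6) = 0
    ⇒ B = −A tanh(k·6) = 4 tanh(sqrt(2)·6).
Therefore the extremal is
    y(x) = −4 cosh(sqrt(2) x) + 4 tanh(sqrt(2)·6) sinh(sqrt(2) x).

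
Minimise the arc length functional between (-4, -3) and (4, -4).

Arc-length functional: J[y] = ∫ sqrt(1 + (y')^2) dx.
Lagrangian L = sqrt(1 + (y')^2) has no explicit y dependence, so ∂L/∂y = 0 and the Euler-Lagrange equation gives
    d/dx( y' / sqrt(1 + (y')^2) ) = 0  ⇒  y' / sqrt(1 + (y')^2) = const.
Hence y' is constant, so y(x) is affine.
Fitting the endpoints (-4, -3) and (4, -4):
    slope m = ((-4) − (-3)) / (4 − (-4)) = -1/8,
    intercept c = (-3) − m·(-4) = -7/2.
Extremal: y(x) = (-1/8) x - 7/2.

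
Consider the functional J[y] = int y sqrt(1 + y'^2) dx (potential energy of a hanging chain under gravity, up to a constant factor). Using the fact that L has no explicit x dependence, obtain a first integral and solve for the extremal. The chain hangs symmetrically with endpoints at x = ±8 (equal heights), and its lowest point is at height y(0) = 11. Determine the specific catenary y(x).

The Lagrangian L(y, y') = y sqrt(1 + y'^2) has no explicit x dependence, so the Beltrami identity applies:
    L − y' ∂L/∂y' = C.
Compute ∂L/∂y' = y · y' / sqrt(1 + y'^2). Then
    L − y' ∂L/∂y'
    = y sqrt(1 + y'^2) − y · y'^2 / sqrt(1 + y'^2)
    = y (1 + y'^2 − y'^2) / sqrt(1 + y'^2)
    = y / sqrt(1 + y'^2) = C.
Squaring gives y^2 = C^2 (1 + y'^2), i.e.
    y'^2 = y^2 / C^2 − 1.
Separating variables,
    dy / sqrt(y^2 − C^2) = dx / C,
and integrating gives arccosh(y / C) = (x − a)/C, so
    y(x) = C cosh((x − a)/C),
the catenary. The constants C and a are fixed by the two endpoint conditions (and, for the hanging-chain problem, the length constraint selects C).
Now fit the given data. The endpoints x = ±8 are symmetric at equal height, so the catenary is even about its minimum: a = 0 and y(x) = C cosh(x/C). The lowest point is y(0) = C cosh(0) = C, and we are told y(0) = 11, so C = 11. Therefore
    y(x) = 11 cosh(x/11),
and at the endpoints
    y(±8) = 11 cosh(8/11).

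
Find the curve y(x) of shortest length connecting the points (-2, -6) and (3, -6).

Arc-length functional: J[y] = ∫ sqrt(1 + (y')^2) dx.
Lagrangian L = sqrt(1 + (y')^2) has no explicit y dependence, so ∂L/∂y = 0 and the Euler-Lagrange equation gives
    d/dx( y' / sqrt(1 + (y')^2) ) = 0  ⇒  y' / sqrt(1 + (y')^2) = const.
Hence y' is constant, so y(x) is affine.
Fitting the endpoints (-2, -6) and (3, -6):
    slope m = ((-6) − (-6)) / (3 − (-2)) = 0,
    intercept c = (-6) − m·(-2) = -6.
Extremal: y(x) = -6.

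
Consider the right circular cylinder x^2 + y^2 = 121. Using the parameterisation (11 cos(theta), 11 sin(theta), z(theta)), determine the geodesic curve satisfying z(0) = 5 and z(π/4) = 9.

Parameterise the cylinder of radius R = 11 as
    r(θ) = (11 cos θ, 11 sin θ, z(θ)).
The arc-length element is
    ds = sqrt(121 + (dz/dθ)^2) dθ,
so the Lagrangian is L = sqrt(121 + z'^2).
L depends on z' only, not on z or θ, so ∂L/∂z = 0 and
    ∂L/∂z' = z' / sqrt(121 + z'^2).
The Euler-Lagrange equation gives
    d/dθ( z' / sqrt(121 + z'^2) ) = 0,
so z' is constant. Integrating once:
    z(θ) = a θ + b,
a helix on the cylinder (a straight line when the cylinder is unrolled). The constants a, b are determined by the endpoint conditions.
With endpoint conditions z(0) = 5 and z(π/4) = 9: from z(0) = b we get b = 5, and a·π/4 + 5 = 9 gives a = 16/π, so
    z(θ) = (16/π) θ + 5.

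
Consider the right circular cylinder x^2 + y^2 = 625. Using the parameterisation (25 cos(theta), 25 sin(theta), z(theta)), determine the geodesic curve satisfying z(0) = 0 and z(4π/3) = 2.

Parameterise the cylinder of radius R = 25 as
    r(θ) = (25 cos θ, 25 sin θ, z(θ)).
The arc-length element is
    ds = sqrt(625 + (dz/dθ)^2) dθ,
so the Lagrangian is L = sqrt(625 + z'^2).
L depends on z' only, not on z or θ, so ∂L/∂z = 0 and
    ∂L/∂z' = z' / sqrt(625 + z'^2).
The Euler-Lagrange equation gives
    d/dθ( z' / sqrt(625 + z'^2) ) = 0,
so z' is constant. Integrating once:
    z(θ) = a θ + b,
a helix on the cylinder (a straight line when the cylinder is unrolled). The constants a, b are determined by the endpoint conditions.
With endpoint conditions z(0) = 0 and z(4π/3) = 2: from z(0) = b we get b = 0, and a·4π/3 + 0 = 2 gives a = 3/(2π), so
    z(θ) = (3/(2π)) θ.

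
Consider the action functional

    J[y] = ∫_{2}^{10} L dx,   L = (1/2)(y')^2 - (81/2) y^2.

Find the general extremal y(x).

The Lagrangian is L = (1/2)(y')^2 - (81/2) y^2.
∂L/∂y = -81y.
∂L/∂y' = y'.
The Euler-Lagrange equation d/dx(∂L/∂y') − ∂L/∂y = 0 becomes:
    y'' + 81 y = 0
General solution: y(x) = A sin(9x) + B cos(9x), where A and B are arbitrary constants fixed by the endpoint conditions.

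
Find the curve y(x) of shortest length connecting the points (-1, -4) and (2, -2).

Arc-length functional: J[y] = ∫ sqrt(1 + (y')^2) dx.
Lagrangian L = sqrt(1 + (y')^2) has no explicit y dependence, so ∂L/∂y = 0 and the Euler-Lagrange equation gives
    d/dx( y' / sqrt(1 + (y')^2) ) = 0  ⇒  y' / sqrt(1 + (y')^2) = const.
Hence y' is constant, so y(x) is affine.
Fitting the endpoints (-1, -4) and (2, -2):
    slope m = ((-2) − (-4)) / (2 − (-1)) = 2/3,
    intercept c = (-4) − m·(-1) = -10/3.
Extremal: y(x) = (2/3) x - 10/3.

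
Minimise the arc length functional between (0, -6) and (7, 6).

Arc-length functional: J[y] = ∫ sqrt(1 + (y')^2) dx.
Lagrangian L = sqrt(1 + (y')^2) has no explicit y dependence, so ∂L/∂y = 0 and the Euler-Lagrange equation gives
    d/dx( y' / sqrt(1 + (y')^2) ) = 0  ⇒  y' / sqrt(1 + (y')^2) = const.
Hence y' is constant, so y(x) is affine.
Fitting the endpoints (0, -6) and (7, 6):
    slope m = (6 − (-6)) / (7 − 0) = 12/7,
    intercept c = (-6) − m·0 = -6.
Extremal: y(x) = (12/7) x - 6.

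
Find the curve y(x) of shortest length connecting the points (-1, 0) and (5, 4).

Arc-length functional: J[y] = ∫ sqrt(1 + (y')^2) dx.
Lagrangian L = sqrt(1 + (y')^2) has no explicit y dependence, so ∂L/∂y = 0 and the Euler-Lagrange equation gives
    d/dx( y' / sqrt(1 + (y')^2) ) = 0  ⇒  y' / sqrt(1 + (y')^2) = const.
Hence y' is constant, so y(x) is affine.
Fitting the endpoints (-1, 0) and (5, 4):
    slope m = (4 − 0) / (5 − (-1)) = 2/3,
    intercept c = 0 − m·(-1) = 2/3.
Extremal: y(x) = (2/3) x + 2/3.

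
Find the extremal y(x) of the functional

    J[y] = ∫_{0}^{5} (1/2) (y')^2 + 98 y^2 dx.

The Lagrangian is L = (1/2) (y')^2 + 98 y^2.
Compute ∂L/∂y = 196y, ∂L/∂y' = y'.
The Euler-Lagrange equation d/dx(∂L/∂y') − ∂L/∂y = 0 reduces to
    y'' − 196 y = 0.
Its general solution is
    y(x) = A e^(14x) + B e^(−14x),
with A, B fixed by the endpoint conditions.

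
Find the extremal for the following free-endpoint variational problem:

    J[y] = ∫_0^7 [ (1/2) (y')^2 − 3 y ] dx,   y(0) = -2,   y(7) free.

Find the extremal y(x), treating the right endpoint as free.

The Lagrangian L = (1/2) (y')^2 − 3 y gives
    ∂L/∂y = −3,   ∂L/∂y' = y'.
Euler-Lagrange: d/dx(y') − (−3) = 0, i.e. y'' + 3 = 0, so
    y(x) = −(3/2) x^2 + C1 x + C2.
Fixed left endpoint y(0) = -2 ⇒ C2 = -2.
The right endpoint x = 7 is free, so the natural (transversality) condition is ∂L/∂y' |_{x=7} = 0, i.e. y'(7) = 0.
Compute y'(x) = −3 x + C1, so y'(7) = −21 + C1 = 0 ⇒ C1 = 21.
Therefore the extremal is
    y(x) = −(3/2) x^2 + 21 x − 2.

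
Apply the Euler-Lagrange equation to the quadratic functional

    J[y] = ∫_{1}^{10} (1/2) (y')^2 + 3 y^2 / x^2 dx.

The Lagrangian is L = (1/2) (y')^2 + 3 y^2 / x^2.
Compute ∂L/∂y = 6y/x^2, ∂L/∂y' = y'.
The Euler-Lagrange equation d/dx(∂L/∂y') − ∂L/∂y = 0 reduces to
    y'' − 6/x^2 · y = 0  (x > 0).
Its general solution is
    y(x) = A x^3 + B x^(-2),
with A, B fixed by the endpoint conditions.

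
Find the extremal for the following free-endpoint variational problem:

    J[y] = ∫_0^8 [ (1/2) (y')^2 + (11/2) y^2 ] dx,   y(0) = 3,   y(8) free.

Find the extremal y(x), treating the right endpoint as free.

The Lagrangian L = (1/2) (y')^2 + (11/2) y^2 gives
    ∂L/∂y = 11 y,   ∂L/∂y' = y'.
Euler-Lagrange: y'' − 11 y = 0.
With k = sqrt(11), the general solution is
    y(x) = A cosh(sqrt(11) x) + B sinh(sqrt(11) x).
Fixed left endpoint y(0) = 3 ⇒ A = 3.
The right endpoint x = 8 is free, so the natural (transversality) condition is ∂L/∂y' |_{x=8} = 0, i.e. y'(8) = 0.
Compute y'(x) = A k sinh(k x) + B k cosh(k x), so
    y'(8) = A k sinh(k·8) + B k cosh(k·8) = 0
    ⇒ B = −A tanh(k·8) = − 3 tanh(sqrt(11)·8).
Therefore the extremal is
    y(x) = 3 cosh(sqrt(11) x) − 3 tanh(sqrt(11)·8) sinh(sqrt(11) x).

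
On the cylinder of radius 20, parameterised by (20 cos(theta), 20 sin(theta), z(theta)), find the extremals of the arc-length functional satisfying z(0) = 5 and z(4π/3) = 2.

Parameterise the cylinder of radius R = 20 as
    r(θ) = (20 cos θ, 20 sin θ, z(θ)).
The arc-length element is
    ds = sqrt(400 + (dz/dθ)^2) dθ,
so the Lagrangian is L = sqrt(400 + z'^2).
L depends on z' only, not on z or θ, so ∂L/∂z = 0 and
    ∂L/∂z' = z' / sqrt(400 + z'^2).
The Euler-Lagrange equation gives
    d/dθ( z' / sqrt(400 + z'^2) ) = 0,
so z' is constant. Integrating once:
    z(θ) = a θ + b,
a helix on the cylinder (a straight line when the cylinder is unrolled). The constants a, b are determined by the endpoint conditions.
With endpoint conditions z(0) = 5 and z(4π/3) = 2: from z(0) = b we get b = 5, and a·4π/3 + 5 = 2 gives a = -9/(4π), so
    z(θ) = (-9/(4π)) θ + 5.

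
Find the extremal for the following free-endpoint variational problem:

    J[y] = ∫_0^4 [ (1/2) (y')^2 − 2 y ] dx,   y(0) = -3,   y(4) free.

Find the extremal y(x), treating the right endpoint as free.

The Lagrangian L = (1/2) (y')^2 − 2 y gives
    ∂L/∂y = −2,   ∂L/∂y' = y'.
Euler-Lagrange: d/dx(y') − (−2) = 0, i.e. y'' + 2 = 0, so
    y(x) = −(2/2) x^2 + C1 x + C2.
Fixed left endpoint y(0) = -3 ⇒ C2 = -3.
The right endpoint x = 4 is free, so the natural (transversality) condition is ∂L/∂y' |_{x=4} = 0, i.e. y'(4) = 0.
Compute y'(x) = −2 x + C1, so y'(4) = −8 + C1 = 0 ⇒ C1 = 8.
Therefore the extremal is
    y(x) = −x^2 + 8 x − 3.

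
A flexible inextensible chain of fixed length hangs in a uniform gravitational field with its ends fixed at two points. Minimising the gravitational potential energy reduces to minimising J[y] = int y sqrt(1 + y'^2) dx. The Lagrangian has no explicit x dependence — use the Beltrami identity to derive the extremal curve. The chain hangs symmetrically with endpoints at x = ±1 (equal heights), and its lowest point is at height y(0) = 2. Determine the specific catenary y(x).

The Lagrangian L(y, y') = y sqrt(1 + y'^2) has no explicit x dependence, so the Beltrami identity applies:
    L − y' ∂L/∂y' = C.
Compute ∂L/∂y' = y · y' / sqrt(1 + y'^2). Then
    L − y' ∂L/∂y'
    = y sqrt(1 + y'^2) − y · y'^2 / sqrt(1 + y'^2)
    = y (1 + y'^2 − y'^2) / sqrt(1 + y'^2)
    = y / sqrt(1 + y'^2) = C.
Squaring gives y^2 = C^2 (1 + y'^2), i.e.
    y'^2 = y^2 / C^2 − 1.
Separating variables,
    dy / sqrt(y^2 − C^2) = dx / C,
and integrating gives arccosh(y / C) = (x − a)/C, so
    y(x) = C cosh((x − a)/C),
the catenary. The constants C and a are fixed by the two endpoint conditions (and, for the hanging-chain problem, the length constraint selects C).
Now fit the given data. The endpoints x = ±1 are symmetric at equal height, so the catenary is even about its minimum: a = 0 and y(x) = C cosh(x/C). The lowest point is y(0) = C cosh(0) = C, and we are told y(0) = 2, so C = 2. Therefore
    y(x) = 2 cosh(x/2),
and at the endpoints
    y(±1) = 2 cosh(1/2).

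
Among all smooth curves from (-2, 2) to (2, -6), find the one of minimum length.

Arc-length functional: J[y] = ∫ sqrt(1 + (y')^2) dx.
Lagrangian L = sqrt(1 + (y')^2) has no explicit y dependence, so ∂L/∂y = 0 and the Euler-Lagrange equation gives
    d/dx( y' / sqrt(1 + (y')^2) ) = 0  ⇒  y' / sqrt(1 + (y')^2) = const.
Hence y' is constant, so y(x) is affine.
Fitting the endpoints (-2, 2) and (2, -6):
    slope m = ((-6) − 2) / (2 − (-2)) = -2,
    intercept c = 2 − m·(-2) = -2.
Extremal: y(x) = -2 x - 2.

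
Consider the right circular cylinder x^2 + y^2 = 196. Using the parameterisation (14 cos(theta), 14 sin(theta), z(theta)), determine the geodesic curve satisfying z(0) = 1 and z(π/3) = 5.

Parameterise the cylinder of radius R = 14 as
    r(θ) = (14 cos θ, 14 sin θ, z(θ)).
The arc-length element is
    ds = sqrt(196 + (dz/dθ)^2) dθ,
so the Lagrangian is L = sqrt(196 + z'^2).
L depends on z' only, not on z or θ, so ∂L/∂z = 0 and
    ∂L/∂z' = z' / sqrt(196 + z'^2).
The Euler-Lagrange equation gives
    d/dθ( z' / sqrt(196 + z'^2) ) = 0,
so z' is constant. Integrating once:
    z(θ) = a θ + b,
a helix on the cylinder (a straight line when the cylinder is unrolled). The constants a, b are determined by the endpoint conditions.
With endpoint conditions z(0) = 1 and z(π/3) = 5: from z(0) = b we get b = 1, and a·π/3 + 1 = 5 gives a = 12/π, so
    z(θ) = (12/π) θ + 1.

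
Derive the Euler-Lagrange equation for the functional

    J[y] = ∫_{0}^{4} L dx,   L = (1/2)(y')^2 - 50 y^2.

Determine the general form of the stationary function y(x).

The Lagrangian is L = (1/2)(y')^2 - 50 y^2.
∂L/∂y = -100y.
∂L/∂y' = y'.
The Euler-Lagrange equation d/dx(∂L/∂y') − ∂L/∂y = 0 becomes:
    y'' + 100 y = 0
General solution: y(x) = A sin(10x) + B cos(10x), where A and B are arbitrary constants fixed by the endpoint conditions.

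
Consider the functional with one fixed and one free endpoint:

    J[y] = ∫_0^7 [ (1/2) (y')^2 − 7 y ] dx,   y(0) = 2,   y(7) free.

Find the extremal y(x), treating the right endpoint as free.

The Lagrangian L = (1/2) (y')^2 − 7 y gives
    ∂L/∂y = −7,   ∂L/∂y' = y'.
Euler-Lagrange: d/dx(y') − (−7) = 0, i.e. y'' + 7 = 0, so
    y(x) = −(7/2) x^2 + C1 x + C2.
Fixed left endpoint y(0) = 2 ⇒ C2 = 2.
The right endpoint x = 7 is free, so the natural (transversality) condition is ∂L/∂y' |_{x=7} = 0, i.e. y'(7) = 0.
Compute y'(x) = −7 x + C1, so y'(7) = −49 + C1 = 0 ⇒ C1 = 49.
Therefore the extremal is
    y(x) = −(7/2) x^2 + 49 x + 2.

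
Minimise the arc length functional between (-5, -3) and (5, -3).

Arc-length functional: J[y] = ∫ sqrt(1 + (y')^2) dx.
Lagrangian L = sqrt(1 + (y')^2) has no explicit y dependence, so ∂L/∂y = 0 and the Euler-Lagrange equation gives
    d/dx( y' / sqrt(1 + (y')^2) ) = 0  ⇒  y' / sqrt(1 + (y')^2) = const.
Hence y' is constant, so y(x) is affine.
Fitting the endpoints (-5, -3) and (5, -3):
    slope m = ((-3) − (-3)) / (5 − (-5)) = 0,
    intercept c = (-3) − m·(-5) = -3.
Extremal: y(x) = -3.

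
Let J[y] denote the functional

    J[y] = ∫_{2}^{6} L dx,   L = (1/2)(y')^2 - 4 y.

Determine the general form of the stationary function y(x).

The Lagrangian is L = (1/2)(y')^2 - 4 y.
∂L/∂y = -4.
∂L/∂y' = y'.
The Euler-Lagrange equation d/dx(∂L/∂y') − ∂L/∂y = 0 becomes:
    y'' + 4 = 0
General solution: y(x) = -2 x^2 + A x + B, where A and B are arbitrary constants fixed by the endpoint conditions.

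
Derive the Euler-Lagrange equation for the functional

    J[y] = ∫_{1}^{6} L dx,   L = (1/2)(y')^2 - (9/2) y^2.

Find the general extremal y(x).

The Lagrangian is L = (1/2)(y')^2 - (9/2) y^2.
∂L/∂y = -9y.
∂L/∂y' = y'.
The Euler-Lagrange equation d/dx(∂L/∂y') − ∂L/∂y = 0 becomes:
    y'' + 9 y = 0
General solution: y(x) = A sin(3x) + B cos(3x), where A and B are arbitrary constants fixed by the endpoint conditions.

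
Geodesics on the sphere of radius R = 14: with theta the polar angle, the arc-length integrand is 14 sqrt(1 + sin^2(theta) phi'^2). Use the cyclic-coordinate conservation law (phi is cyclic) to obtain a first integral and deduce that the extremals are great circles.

On the sphere of radius R = 14 with spherical coordinates (θ, φ), the induced metric is
    ds^2 = 196(dθ^2 + sin^2(θ) dφ^2).
Parameterise by θ; the arc-length functional is
    J[φ] = ∫ 14 sqrt(1 + sin^2(θ) (dφ/dθ)^2) dθ,
so L = 14 sqrt(1 + sin^2(θ) φ'^2). Compute
    ∂L/∂φ = 0  (L has no explicit φ dependence),
    ∂L/∂φ' = 14 sin^2(θ) φ' / sqrt(1 + sin^2(θ) φ'^2).
Since ∂L/∂φ = 0, the Euler-Lagrange equation
    d/dθ(∂L/∂φ') − ∂L/∂φ = 0
reduces to d/dθ(∂L/∂φ') = 0, i.e. the momentum conjugate to φ is conserved:
    14 sin^2(θ) φ' / sqrt(1 + sin^2(θ) φ'^2) = C.
The overall factor of 14 is constant, so dividing through gives Clairaut's relation sin^2(θ) φ' / sqrt(1 + sin^2(θ) φ'^2) = C' (with C' = C/14). Solving for φ' and integrating gives the great-circle family
    cot(θ) = A cos(φ − φ_0),
i.e. the intersection of the sphere with a plane through the origin. The two constants A and φ_0 (equivalently C and one phase) are fixed by the two endpoint conditions.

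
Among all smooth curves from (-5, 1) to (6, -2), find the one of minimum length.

Arc-length functional: J[y] = ∫ sqrt(1 + (y')^2) dx.
Lagrangian L = sqrt(1 + (y')^2) has no explicit y dependence, so ∂L/∂y = 0 and the Euler-Lagrange equation gives
    d/dx( y' / sqrt(1 + (y')^2) ) = 0  ⇒  y' / sqrt(1 + (y')^2) = const.
Hence y' is constant, so y(x) is affine.
Fitting the endpoints (-5, 1) and (6, -2):
    slope m = ((-2) − 1) / (6 − (-5)) = -3/11,
    intercept c = 1 − m·(-5) = -4/11.
Extremal: y(x) = (-3/11) x - 4/11.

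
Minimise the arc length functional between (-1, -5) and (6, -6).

Arc-length functional: J[y] = ∫ sqrt(1 + (y')^2) dx.
Lagrangian L = sqrt(1 + (y')^2) has no explicit y dependence, so ∂L/∂y = 0 and the Euler-Lagrange equation gives
    d/dx( y' / sqrt(1 + (y')^2) ) = 0  ⇒  y' / sqrt(1 + (y')^2) = const.
Hence y' is constant, so y(x) is affine.
Fitting the endpoints (-1, -5) and (6, -6):
    slope m = ((-6) − (-5)) / (6 − (-1)) = -1/7,
    intercept c = (-5) − m·(-1) = -36/7.
Extremal: y(x) = (-1/7) x - 36/7.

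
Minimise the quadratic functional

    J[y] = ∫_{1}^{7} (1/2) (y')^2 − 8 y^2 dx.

The Lagrangian is L = (1/2) (y')^2 − 8 y^2.
Compute ∂L/∂y = -16y, ∂L/∂y' = y'.
The Euler-Lagrange equation d/dx(∂L/∂y') − ∂L/∂y = 0 reduces to
    y'' + 16 y = 0.
Its general solution is
    y(x) = A sin(4x) + B cos(4x),
with A, B fixed by the endpoint conditions.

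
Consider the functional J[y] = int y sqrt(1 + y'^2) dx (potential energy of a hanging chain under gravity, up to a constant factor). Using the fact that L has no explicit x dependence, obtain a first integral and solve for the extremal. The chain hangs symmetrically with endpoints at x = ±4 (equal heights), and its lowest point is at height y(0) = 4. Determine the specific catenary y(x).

The Lagrangian L(y, y') = y sqrt(1 + y'^2) has no explicit x dependence, so the Beltrami identity applies:
    L − y' ∂L/∂y' = C.
Compute ∂L/∂y' = y · y' / sqrt(1 + y'^2). Then
    L − y' ∂L/∂y'
    = y sqrt(1 + y'^2) − y · y'^2 / sqrt(1 + y'^2)
    = y (1 + y'^2 − y'^2) / sqrt(1 + y'^2)
    = y / sqrt(1 + y'^2) = C.
Squaring gives y^2 = C^2 (1 + y'^2), i.e.
    y'^2 = y^2 / C^2 − 1.
Separating variables,
    dy / sqrt(y^2 − C^2) = dx / C,
and integrating gives arccosh(y / C) = (x − a)/C, so
    y(x) = C cosh((x − a)/C),
the catenary. The constants C and a are fixed by the two endpoint conditions (and, for the hanging-chain problem, the length constraint selects C).
Now fit the given data. The endpoints x = ±4 are symmetric at equal height, so the catenary is even about its minimum: a = 0 and y(x) = C cosh(x/C). The lowest point is y(0) = C cosh(0) = C, and we are told y(0) = 4, so C = 4. Therefore
    y(x) = 4 cosh(x/4),
and at the endpoints
    y(±4) = 4 cosh(4/4).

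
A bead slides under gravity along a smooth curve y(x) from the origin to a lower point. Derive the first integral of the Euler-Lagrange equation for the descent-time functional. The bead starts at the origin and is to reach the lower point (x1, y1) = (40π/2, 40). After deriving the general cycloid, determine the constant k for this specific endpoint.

The Lagrangian L = sqrt((1 + y'^2) / y) has no explicit x dependence, so the Beltrami identity applies:
    L − y' ∂L/∂y' = C.
Compute ∂L/∂y' = y' / sqrt(y (1 + y'^2)).
Substitute:
    sqrt((1 + y'^2)/y) − y'·y' / sqrt(y (1 + y'^2))
    = (1 + y'^2) / sqrt(y (1 + y'^2)) − y'^2 / sqrt(y (1 + y'^2))
    = 1 / sqrt(y (1 + y'^2)) = C.
Squaring and rearranging gives the first integral
    y (1 + y'^2) = 1/C^2 =: k   (constant).
Solving this first-order ODE by the substitution
    y = (k/2)(1 − cos θ)
yields the cycloid parameterisation
    x(θ) = (k/2)(θ − sin θ),   y(θ) = (k/2)(1 − cos θ).
The constant k is fixed by the endpoint condition.
Now fit the given lower endpoint (x1, y1) = (40π/2, 40). At the bottom of the first arch (θ = π), the parametric equations give
    y(π) = (k/2)(1 − cos π) = k,
    x(π) = (k/2)(π − sin π) = kπ/2.
Matching y(π) = 40 gives k = 40, consistent with x(π) = 40π/2. Therefore the specific cycloid is
    x(θ) = (40/2)(θ − sin θ),   y(θ) = (40/2)(1 − cos θ).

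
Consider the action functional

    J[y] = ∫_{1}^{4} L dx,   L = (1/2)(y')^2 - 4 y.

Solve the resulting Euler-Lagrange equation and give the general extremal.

The Lagrangian is L = (1/2)(y')^2 - 4 y.
∂L/∂y = -4.
∂L/∂y' = y'.
The Euler-Lagrange equation d/dx(∂L/∂y') − ∂L/∂y = 0 becomes:
    y'' + 4 = 0
General solution: y(x) = -2 x^2 + A x + B, where A and B are arbitrary constants fixed by the endpoint conditions.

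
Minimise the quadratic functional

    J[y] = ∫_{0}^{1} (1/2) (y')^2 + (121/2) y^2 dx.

The Lagrangian is L = (1/2) (y')^2 + (121/2) y^2.
Compute ∂L/∂y = 121y, ∂L/∂y' = y'.
The Euler-Lagrange equation d/dx(∂L/∂y') − ∂L/∂y = 0 reduces to
    y'' − 121 y = 0.
Its general solution is
    y(x) = A e^(11x) + B e^(−11x),
with A, B fixed by the endpoint conditions.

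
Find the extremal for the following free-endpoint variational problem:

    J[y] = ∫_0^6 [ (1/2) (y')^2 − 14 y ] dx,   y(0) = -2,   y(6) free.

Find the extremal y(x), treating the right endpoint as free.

The Lagrangian L = (1/2) (y')^2 − 14 y gives
    ∂L/∂y = −14,   ∂L/∂y' = y'.
Euler-Lagrange: d/dx(y') − (−14) = 0, i.e. y'' + 14 = 0, so
    y(x) = −(14/2) x^2 + C1 x + C2.
Fixed left endpoint y(0) = -2 ⇒ C2 = -2.
The right endpoint x = 6 is free, so the natural (transversality) condition is ∂L/∂y' |_{x=6} = 0, i.e. y'(6) = 0.
Compute y'(x) = −14 x + C1, so y'(6) = −84 + C1 = 0 ⇒ C1 = 84.
Therefore the extremal is
    y(x) = −7 x^2 + 84 x − 2.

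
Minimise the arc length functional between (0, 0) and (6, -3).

Arc-length functional: J[y] = ∫ sqrt(1 + (y')^2) dx.
Lagrangian L = sqrt(1 + (y')^2) has no explicit y dependence, so ∂L/∂y = 0 and the Euler-Lagrange equation gives
    d/dx( y' / sqrt(1 + (y')^2) ) = 0  ⇒  y' / sqrt(1 + (y')^2) = const.
Hence y' is constant, so y(x) is affine.
Fitting the endpoints (0, 0) and (6, -3):
    slope m = ((-3) − 0) / (6 − 0) = -1/2,
    intercept c = 0 − m·0 = 0.
Extremal: y(x) = (-1/2) x.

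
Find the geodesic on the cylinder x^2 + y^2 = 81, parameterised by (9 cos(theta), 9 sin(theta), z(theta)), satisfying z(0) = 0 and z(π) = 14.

Parameterise the cylinder of radius R = 9 as
    r(θ) = (9 cos θ, 9 sin θ, z(θ)).
The arc-length element is
    ds = sqrt(81 + (dz/dθ)^2) dθ,
so the Lagrangian is L = sqrt(81 + z'^2).
L depends on z' only, not on z or θ, so ∂L/∂z = 0 and
    ∂L/∂z' = z' / sqrt(81 + z'^2).
The Euler-Lagrange equation gives
    d/dθ( z' / sqrt(81 + z'^2) ) = 0,
so z' is constant. Integrating once:
    z(θ) = a θ + b,
a helix on the cylinder (a straight line when the cylinder is unrolled). The constants a, b are determined by the endpoint conditions.
With endpoint conditions z(0) = 0 and z(π) = 14: from z(0) = b we get b = 0, and a·π + 0 = 14 gives a = 14/π, so
    z(θ) = (14/π) θ.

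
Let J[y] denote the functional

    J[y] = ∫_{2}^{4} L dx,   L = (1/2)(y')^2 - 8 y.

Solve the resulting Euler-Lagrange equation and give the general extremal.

The Lagrangian is L = (1/2)(y')^2 - 8 y.
∂L/∂y = -8.
∂L/∂y' = y'.
The Euler-Lagrange equation d/dx(∂L/∂y') − ∂L/∂y = 0 becomes:
    y'' + 8 = 0
General solution: y(x) = -4 x^2 + A x + B, where A and B are arbitrary constants fixed by the endpoint conditions.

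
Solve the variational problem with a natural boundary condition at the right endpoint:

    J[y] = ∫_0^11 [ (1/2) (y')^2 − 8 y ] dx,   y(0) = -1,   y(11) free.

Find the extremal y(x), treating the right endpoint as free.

The Lagrangian L = (1/2) (y')^2 − 8 y gives
    ∂L/∂y = −8,   ∂L/∂y' = y'.
Euler-Lagrange: d/dx(y') − (−8) = 0, i.e. y'' + 8 = 0, so
    y(x) = −(8/2) x^2 + C1 x + C2.
Fixed left endpoint y(0) = -1 ⇒ C2 = -1.
The right endpoint x = 11 is free, so the natural (transversality) condition is ∂L/∂y' |_{x=11} = 0, i.e. y'(11) = 0.
Compute y'(x) = −8 x + C1, so y'(11) = −88 + C1 = 0 ⇒ C1 = 88.
Therefore the extremal is
    y(x) = −4 x^2 + 88 x − 1.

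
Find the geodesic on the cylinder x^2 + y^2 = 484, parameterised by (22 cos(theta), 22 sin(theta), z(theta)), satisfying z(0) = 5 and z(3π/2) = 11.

Parameterise the cylinder of radius R = 22 as
    r(θ) = (22 cos θ, 22 sin θ, z(θ)).
The arc-length element is
    ds = sqrt(484 + (dz/dθ)^2) dθ,
so the Lagrangian is L = sqrt(484 + z'^2).
L depends on z' only, not on z or θ, so ∂L/∂z = 0 and
    ∂L/∂z' = z' / sqrt(484 + z'^2).
The Euler-Lagrange equation gives
    d/dθ( z' / sqrt(484 + z'^2) ) = 0,
so z' is constant. Integrating once:
    z(θ) = a θ + b,
a helix on the cylinder (a straight line when the cylinder is unrolled). The constants a, b are determined by the endpoint conditions.
With endpoint conditions z(0) = 5 and z(3π/2) = 11: from z(0) = b we get b = 5, and a·3π/2 + 5 = 11 gives a = 4/π, so
    z(θ) = (4/π) θ + 5.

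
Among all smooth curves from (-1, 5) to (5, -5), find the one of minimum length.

Arc-length functional: J[y] = ∫ sqrt(1 + (y')^2) dx.
Lagrangian L = sqrt(1 + (y')^2) has no explicit y dependence, so ∂L/∂y = 0 and the Euler-Lagrange equation gives
    d/dx( y' / sqrt(1 + (y')^2) ) = 0  ⇒  y' / sqrt(1 + (y')^2) = const.
Hence y' is constant, so y(x) is affine.
Fitting the endpoints (-1, 5) and (5, -5):
    slope m = ((-5) − 5) / (5 − (-1)) = -5/3,
    intercept c = 5 − m·(-1) = 10/3.
Extremal: y(x) = (-5/3) x + 10/3.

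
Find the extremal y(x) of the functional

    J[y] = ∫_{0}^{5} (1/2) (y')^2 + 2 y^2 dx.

The Lagrangian is L = (1/2) (y')^2 + 2 y^2.
Compute ∂L/∂y = 4y, ∂L/∂y' = y'.
The Euler-Lagrange equation d/dx(∂L/∂y') − ∂L/∂y = 0 reduces to
    y'' − 4 y = 0.
Its general solution is
    y(x) = A e^(2x) + B e^(−2x),
with A, B fixed by the endpoint conditions.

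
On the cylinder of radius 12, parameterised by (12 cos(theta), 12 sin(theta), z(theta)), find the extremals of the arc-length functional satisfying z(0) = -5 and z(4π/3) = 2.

Parameterise the cylinder of radius R = 12 as
    r(θ) = (12 cos θ, 12 sin θ, z(θ)).
The arc-length element is
    ds = sqrt(144 + (dz/dθ)^2) dθ,
so the Lagrangian is L = sqrt(144 + z'^2).
L depends on z' only, not on z or θ, so ∂L/∂z = 0 and
    ∂L/∂z' = z' / sqrt(144 + z'^2).
The Euler-Lagrange equation gives
    d/dθ( z' / sqrt(144 + z'^2) ) = 0,
so z' is constant. Integrating once:
    z(θ) = a θ + b,
a helix on the cylinder (a straight line when the cylinder is unrolled). The constants a, b are determined by the endpoint conditions.
With endpoint conditions z(0) = -5 and z(4π/3) = 2: from z(0) = b we get b = -5, and a·4π/3 + -5 = 2 gives a = 21/(4π), so
    z(θ) = (21/(4π)) θ − 5.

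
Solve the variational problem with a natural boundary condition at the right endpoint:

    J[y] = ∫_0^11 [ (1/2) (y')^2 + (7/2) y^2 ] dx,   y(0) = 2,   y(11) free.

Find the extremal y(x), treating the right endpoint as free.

The Lagrangian L = (1/2) (y')^2 + (7/2) y^2 gives
    ∂L/∂y = 7 y,   ∂L/∂y' = y'.
Euler-Lagrange: y'' − 7 y = 0.
With k = sqrt(7), the general solution is
    y(x) = A cosh(sqrt(7) x) + B sinh(sqrt(7) x).
Fixed left endpoint y(0) = 2 ⇒ A = 2.
The right endpoint x = 11 is free, so the natural (transversality) condition is ∂L/∂y' |_{x=11} = 0, i.e. y'(11) = 0.
Compute y'(x) = A k sinh(k x) + B k cosh(k x), so
    y'(11) = A k sinh(k·11) + B k cosh(k·11) = 0
    ⇒ B = −A tanh(k·11) = − 2 tanh(sqrt(7)·11).
Therefore the extremal is
    y(x) = 2 cosh(sqrt(7) x) − 2 tanh(sqrt(7)·11) sinh(sqrt(7) x).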